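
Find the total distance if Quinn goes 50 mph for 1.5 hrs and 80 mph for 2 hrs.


Leg 1 distance:
50 x 1.5 = 75 miles
Leg 2 distance:
80 x 2 = 160 miles
Total distance:
75 + 160 = 235 miles

235 miles


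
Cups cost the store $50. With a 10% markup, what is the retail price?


Calculate the markup amount:
10% of $50 = $5
Add to cost:
$50 + $5 = $55

$55


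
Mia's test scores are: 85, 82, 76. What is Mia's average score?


Add the scores:
85 + 82 + 76 = 243
Divide by the number of tests:
243 / 3 = 81

81


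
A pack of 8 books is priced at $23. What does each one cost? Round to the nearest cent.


Total cost: $23
Number of items: 8
Unit price: $23 / 8 = $2.875 ≈ $2.88

$2.88


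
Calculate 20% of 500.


Convert percentage to decimal:
20% = 0.2
Multiply:
500 x 0.2 = 100

100


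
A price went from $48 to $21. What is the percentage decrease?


Find the absolute change:
|21 - 48| = 27
Divide by original and multiply by 100:
27 / 48 x 100 = 56.25%

56.25%


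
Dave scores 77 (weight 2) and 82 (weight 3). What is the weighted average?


Weighted sum:
2 x 77 + 3 x 82 = 400
Total weight:
2 + 3 = 5
Weighted average:
400 / 5 = 80

80


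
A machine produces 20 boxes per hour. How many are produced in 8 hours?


Production rate: 20 boxes per hour
Time: 8 hours
Total: 20 x 8 = 160 boxes

160 boxes


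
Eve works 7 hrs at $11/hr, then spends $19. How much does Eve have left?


Calculate earnings:
7 x $11 = $77
Subtract spending:
$77 - $19 = $58

$58


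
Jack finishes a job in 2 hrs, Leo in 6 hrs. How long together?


Jack's rate: 1/2 of the job per hour
Leo's rate: 1/6 of the job per hour
Combined rate: 1/2 + 1/6 = 2/3 per hour
Time = 1 / (2/3) = 3/2 = 1.5 hours

1.5 hours


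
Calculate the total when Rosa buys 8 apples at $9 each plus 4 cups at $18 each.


Cost of apples:
8 x $9 = $72
Cost of cups:
4 x $18 = $72
Add both:
$72 + $72 = $144

$144


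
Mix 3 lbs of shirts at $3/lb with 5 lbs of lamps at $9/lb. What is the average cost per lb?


Cost of shirts:
3 x $3 = $9
Cost of lamps:
5 x $9 = $45
Total cost: $9 + $45 = $54
Total weight: 8 lbs
Average: $54 / 8 = $6.75/lb

$6.75/lb


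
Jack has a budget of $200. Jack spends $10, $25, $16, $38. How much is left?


Add up expenses:
$10 + $25 + $16 + $38 = $89
Subtract from budget:
$200 - $89 = $111

$111


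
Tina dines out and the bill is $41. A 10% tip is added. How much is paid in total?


Calculate the tip:
10% of $41 = $4.10
Add tip to meal cost:
$41 + $4.10 = $45.10

$45.10


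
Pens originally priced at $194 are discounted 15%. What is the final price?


Calculate the discount amount:
15% of $194 = $29.10
Subtract from original:
$194 - $29.10 = $164.90

$164.90


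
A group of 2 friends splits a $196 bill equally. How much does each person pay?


Total bill: $196
Number of people: 2
Each pays: $196 / 2 = $98

$98


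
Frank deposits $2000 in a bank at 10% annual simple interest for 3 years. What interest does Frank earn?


Use the formula I = P x R x T / 100
P x R x T = 2000 x 10 x 3 = 60000
I = 60000 / 100 = $600

$600


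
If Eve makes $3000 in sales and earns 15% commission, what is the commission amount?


Convert rate to decimal:
15% = 0.15
Multiply by sales:
$3000 x 0.15 = $450

$450


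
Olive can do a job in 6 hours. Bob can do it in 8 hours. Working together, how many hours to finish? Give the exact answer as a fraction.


Olive's rate: 1/6 of the job per hour
Bob's rate: 1/8 of the job per hour
Combined rate: 1/6 + 1/8 = 7/24 per hour
Time = 1 / (7/24) = 24/7 hours (≈ 3.43 hours)

24/7 hours


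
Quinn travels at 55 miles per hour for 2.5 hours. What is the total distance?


Use the formula: distance = speed x time
Speed = 55 mph, Time = 2.5 hours
55 x 2.5 = 137.5 miles

137.5 miles


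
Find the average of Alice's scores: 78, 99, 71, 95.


Add the scores:
78 + 99 + 71 + 95 = 343
Divide by the number of tests:
343 / 4 = 85.75

85.75


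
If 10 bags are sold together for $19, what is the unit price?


Total cost: $19
Number of items: 10
Unit price: $19 / 10 = $1.90

$1.90


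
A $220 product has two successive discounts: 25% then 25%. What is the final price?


First discount:
25% of $220 = $55
Price after first discount:
$220 - $55 = $165
Second discount:
25% of $165 = $41.25
Final price:
$165 - $41.25 = $123.75

$123.75


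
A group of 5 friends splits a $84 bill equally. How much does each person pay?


Total bill: $84
Number of people: 5
Each pays: $84 / 5 = $16.80

$16.80


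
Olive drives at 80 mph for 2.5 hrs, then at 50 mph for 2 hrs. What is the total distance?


Leg 1 distance:
80 x 2.5 = 200 miles
Leg 2 distance:
50 x 2 = 100 miles
Total distance:
200 + 100 = 300 miles

300 miles


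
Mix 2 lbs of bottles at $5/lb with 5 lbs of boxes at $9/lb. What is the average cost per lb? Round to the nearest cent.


Cost of bottles:
2 x $5 = $10
Cost of boxes:
5 x $9 = $45
Total cost: $10 + $45 = $55
Total weight: 7 lbs
Average: $55 / 7 = $7.8571... ≈ $7.86/lb

$7.86/lb


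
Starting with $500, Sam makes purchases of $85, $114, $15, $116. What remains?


Add up expenses:
$85 + $114 + $15 + $116 = $330
Subtract from budget:
$500 - $330 = $170

$170


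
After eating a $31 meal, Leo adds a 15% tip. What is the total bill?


Calculate the tip:
15% of $31 = $4.65
Add tip to meal cost:
$31 + $4.65 = $35.65

$35.65


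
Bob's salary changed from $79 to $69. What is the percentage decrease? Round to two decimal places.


Find the absolute change:
|69 - 79| = 10
Divide by original and multiply by 100:
10 / 79 x 100 = 12.6582...% ≈ 12.66%

12.66%


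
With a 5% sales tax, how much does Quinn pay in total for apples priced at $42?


Calculate the tax:
5% of $42 = $2.10
Add tax to price:
$42 + $2.10 = $44.10

$44.10


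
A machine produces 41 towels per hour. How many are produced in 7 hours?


Production rate: 41 towels per hour
Time: 7 hours
Total: 41 x 7 = 287 towels

287 towels


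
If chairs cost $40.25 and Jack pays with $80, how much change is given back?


Start with the amount paid:
$80
Subtract the price:
$80 - $40.25 = $39.75

$39.75


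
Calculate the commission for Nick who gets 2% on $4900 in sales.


Convert rate to decimal:
2% = 0.02
Multiply by sales:
$4900 x 0.02 = $98

$98


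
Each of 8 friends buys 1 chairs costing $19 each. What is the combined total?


Cost per person:
1 x $19 = $19
Group total:
8 x $19 = $152

$152


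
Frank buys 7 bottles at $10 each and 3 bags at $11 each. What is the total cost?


Cost of bottles:
7 x $10 = $70
Cost of bags:
3 x $11 = $33
Add both:
$70 + $33 = $103

$103


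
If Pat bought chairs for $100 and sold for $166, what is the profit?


Selling price = $166
Cost price = $100
Profit = selling price - cost price:
Profit = $166 - $100 = $66

$66


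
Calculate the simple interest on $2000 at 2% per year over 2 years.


Use the formula I = P x R x T / 100
P x R x T = 2000 x 2 x 2 = 8000
I = 8000 / 100 = $80

$80


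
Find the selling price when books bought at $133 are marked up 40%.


Calculate the markup amount:
40% of $133 = $53.20
Add to cost:
$133 + $53.20 = $186.20

$186.20


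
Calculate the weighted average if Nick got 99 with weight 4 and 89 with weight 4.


Weighted sum:
4 x 99 + 4 x 89 = 752
Total weight:
4 + 4 = 8
Weighted average:
752 / 8 = 94

94


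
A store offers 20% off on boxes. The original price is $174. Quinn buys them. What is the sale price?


Calculate the discount amount:
20% of $174 = $34.80
Subtract from original:
$174 - $34.80 = $139.20

$139.20


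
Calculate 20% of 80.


Convert percentage to decimal:
20% = 0.2
Multiply:
80 x 0.2 = 16

16


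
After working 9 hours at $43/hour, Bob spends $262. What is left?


Calculate earnings:
9 x $43 = $387
Subtract spending:
$387 - $262 = $125

$125


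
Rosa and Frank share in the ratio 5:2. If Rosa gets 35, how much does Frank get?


Find the multiplier:
35 / 5 = 7
Apply to Frank's share:
2 x 7 = 14

14


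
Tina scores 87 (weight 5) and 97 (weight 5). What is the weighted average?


Weighted sum:
5 x 87 + 5 x 97 = 920
Total weight:
5 + 5 = 10
Weighted average:
920 / 10 = 92

92


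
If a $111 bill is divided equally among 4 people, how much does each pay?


Total bill: $111
Number of people: 4
Each pays: $111 / 4 = $27.75

$27.75


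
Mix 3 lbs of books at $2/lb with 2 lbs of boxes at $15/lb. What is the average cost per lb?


Cost of books:
3 x $2 = $6
Cost of boxes:
2 x $15 = $30
Total cost: $6 + $30 = $36
Total weight: 5 lbs
Average: $36 / 5 = $7.20/lb

$7.20/lb


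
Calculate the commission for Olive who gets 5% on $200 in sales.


Convert rate to decimal:
5% = 0.05
Multiply by sales:
$200 x 0.05 = $10

$10


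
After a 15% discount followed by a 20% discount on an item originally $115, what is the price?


First discount:
15% of $115 = $17.25
Price after first discount:
$115 - $17.25 = $97.75
Second discount:
20% of $97.75 = $19.55
Final price:
$97.75 - $19.55 = $78.20

$78.20


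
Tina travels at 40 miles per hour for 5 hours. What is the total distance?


Use the formula: distance = speed x time
Speed = 40 mph, Time = 5 hours
40 x 5 = 200 miles

200 miles


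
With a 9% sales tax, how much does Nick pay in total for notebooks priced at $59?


Calculate the tax:
9% of $59 = $5.31
Add tax to price:
$59 + $5.31 = $64.31

$64.31


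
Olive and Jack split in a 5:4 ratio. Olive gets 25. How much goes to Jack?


Find the multiplier:
25 / 5 = 5
Apply to Jack's share:
4 x 5 = 20

20


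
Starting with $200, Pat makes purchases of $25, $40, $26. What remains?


Add up expenses:
$25 + $40 + $26 = $91
Subtract from budget:
$200 - $91 = $109

$109


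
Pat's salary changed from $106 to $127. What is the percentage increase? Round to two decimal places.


Find the absolute change:
|127 - 106| = 21
Divide by original and multiply by 100:
21 / 106 x 100 = 19.8113...% ≈ 19.81%

19.81%


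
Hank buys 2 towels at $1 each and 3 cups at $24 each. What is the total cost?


Cost of towels:
2 x $1 = $2
Cost of cups:
3 x $24 = $72
Add both:
$2 + $72 = $74

$74


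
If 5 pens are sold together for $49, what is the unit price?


Total cost: $49
Number of items: 5
Unit price: $49 / 5 = $9.80

$9.80


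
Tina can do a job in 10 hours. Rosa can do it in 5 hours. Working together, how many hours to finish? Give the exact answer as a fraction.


Tina's rate: 1/10 of the job per hour
Rosa's rate: 1/5 of the job per hour
Combined rate: 1/10 + 1/5 = 3/10 per hour
Time = 1 / (3/10) = 10/3 hours (≈ 3.33 hours)

10/3 hours


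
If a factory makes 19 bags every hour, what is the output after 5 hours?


Production rate: 19 bags per hour
Time: 5 hours
Total: 19 x 5 = 95 bags

95 bags


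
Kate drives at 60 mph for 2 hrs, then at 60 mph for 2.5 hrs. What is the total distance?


Leg 1 distance:
60 x 2 = 120 miles
Leg 2 distance:
60 x 2.5 = 150 miles
Total distance:
120 + 150 = 270 miles

270 miles


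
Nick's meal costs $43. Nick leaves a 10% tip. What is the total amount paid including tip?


Calculate the tip:
10% of $43 = $4.30
Add tip to meal cost:
$43 + $4.30 = $47.30

$47.30


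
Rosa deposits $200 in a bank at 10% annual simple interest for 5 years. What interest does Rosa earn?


Use the formula I = P x R x T / 100
P x R x T = 200 x 10 x 5 = 10000
I = 10000 / 100 = $100

$100


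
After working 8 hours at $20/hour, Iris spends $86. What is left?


Calculate earnings:
8 x $20 = $160
Subtract spending:
$160 - $86 = $74

$74


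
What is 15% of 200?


Convert percentage to decimal:
15% = 0.15
Multiply:
200 x 0.15 = 30

30


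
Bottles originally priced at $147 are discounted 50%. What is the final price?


Calculate the discount amount:
50% of $147 = $73.50
Subtract from original:
$147 - $73.50 = $73.50

$73.50


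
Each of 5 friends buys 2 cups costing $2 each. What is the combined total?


Cost per person:
2 x $2 = $4
Group total:
5 x $4 = $20

$20


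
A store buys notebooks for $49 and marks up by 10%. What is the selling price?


Calculate the markup amount:
10% of $49 = $4.90
Add to cost:
$49 + $4.90 = $53.90

$53.90


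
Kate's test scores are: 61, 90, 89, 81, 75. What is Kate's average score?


Add the scores:
61 + 90 + 89 + 81 + 75 = 396
Divide by the number of tests:
396 / 5 = 79.2

79.2


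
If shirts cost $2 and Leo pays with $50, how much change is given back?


Start with the amount paid:
$50
Subtract the price:
$50 - $2 = $48

$48


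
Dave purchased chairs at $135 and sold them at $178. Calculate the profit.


Selling price = $178
Cost price = $135
Profit = selling price - cost price:
Profit = $178 - $135 = $43

$43


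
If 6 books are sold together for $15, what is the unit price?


Total cost: $15
Number of items: 6
Unit price: $15 / 6 = $2.50

$2.50


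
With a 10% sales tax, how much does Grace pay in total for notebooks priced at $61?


Calculate the tax:
10% of $61 = $6.10
Add tax to price:
$61 + $6.10 = $67.10

$67.10


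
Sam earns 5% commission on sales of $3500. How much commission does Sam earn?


Convert rate to decimal:
5% = 0.05
Multiply by sales:
$3500 x 0.05 = $175

$175


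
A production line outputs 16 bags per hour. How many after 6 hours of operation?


Production rate: 16 bags per hour
Time: 6 hours
Total: 16 x 6 = 96 bags

96 bags


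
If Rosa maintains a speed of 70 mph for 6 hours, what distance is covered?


Use the formula: distance = speed x time
Speed = 70 mph, Time = 6 hours
70 x 6 = 420 miles

420 miles


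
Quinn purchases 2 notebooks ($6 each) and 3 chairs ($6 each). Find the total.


Cost of notebooks:
2 x $6 = $12
Cost of chairs:
3 x $6 = $18
Add both:
$12 + $18 = $30

$30


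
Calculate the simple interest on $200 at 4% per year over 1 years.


Use the formula I = P x R x T / 100
P x R x T = 200 x 4 x 1 = 800
I = 800 / 100 = $8

$8


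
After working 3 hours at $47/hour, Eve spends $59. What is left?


Calculate earnings:
3 x $47 = $141
Subtract spending:
$141 - $59 = $82

$82


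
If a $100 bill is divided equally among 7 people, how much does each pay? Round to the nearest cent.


Total bill: $100
Number of people: 7
Each pays: $100 / 7 = $14.2857... ≈ $14.29

$14.29


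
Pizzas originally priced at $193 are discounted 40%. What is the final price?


Calculate the discount amount:
40% of $193 = $77.20
Subtract from original:
$193 - $77.20 = $115.80

$115.80


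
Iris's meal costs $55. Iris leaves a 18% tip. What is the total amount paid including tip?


Calculate the tip:
18% of $55 = $9.90
Add tip to meal cost:
$55 + $9.90 = $64.90

$64.90


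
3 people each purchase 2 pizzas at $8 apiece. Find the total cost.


Cost per person:
2 x $8 = $16
Group total:
3 x $16 = $48

$48


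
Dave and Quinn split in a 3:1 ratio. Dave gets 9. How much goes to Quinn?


Find the multiplier:
9 / 3 = 3
Apply to Quinn's share:
1 x 3 = 3

3


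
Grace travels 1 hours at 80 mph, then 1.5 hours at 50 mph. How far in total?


Leg 1 distance:
80 x 1 = 80 miles
Leg 2 distance:
50 x 1.5 = 75 miles
Total distance:
80 + 75 = 155 miles

155 miles


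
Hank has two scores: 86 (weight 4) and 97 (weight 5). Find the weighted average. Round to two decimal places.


Weighted sum:
4 x 86 + 5 x 97 = 829
Total weight:
4 + 5 = 9
Weighted average:
829 / 9 = 92.1111... ≈ 92.11

92.11


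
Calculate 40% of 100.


Convert percentage to decimal:
40% = 0.4
Multiply:
100 x 0.4 = 40

40


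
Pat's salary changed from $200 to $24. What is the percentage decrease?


Find the absolute change:
|24 - 200| = 176
Divide by original and multiply by 100:
176 / 200 x 100 = 88%

88%


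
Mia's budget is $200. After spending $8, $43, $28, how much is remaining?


Add up expenses:
$8 + $43 + $28 = $79
Subtract from budget:
$200 - $79 = $121

$121


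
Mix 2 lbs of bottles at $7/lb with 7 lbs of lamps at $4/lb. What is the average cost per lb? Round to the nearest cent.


Cost of bottles:
2 x $7 = $14
Cost of lamps:
7 x $4 = $28
Total cost: $14 + $28 = $42
Total weight: 9 lbs
Average: $42 / 9 = $4.6666... ≈ $4.67/lb

$4.67/lb


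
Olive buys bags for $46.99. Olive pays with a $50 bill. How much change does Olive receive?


Start with the amount paid:
$50
Subtract the price:
$50 - $46.99 = $3.01

$3.01


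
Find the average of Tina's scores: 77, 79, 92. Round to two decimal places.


Add the scores:
77 + 79 + 92 = 248
Divide by the number of tests:
248 / 3 = 82.6666... ≈ 82.67

82.67


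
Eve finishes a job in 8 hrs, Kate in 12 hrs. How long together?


Eve's rate: 1/8 of the job per hour
Kate's rate: 1/12 of the job per hour
Combined rate: 1/8 + 1/12 = 5/24 per hour
Time = 1 / (5/24) = 24/5 = 4.8 hours

4.8 hours


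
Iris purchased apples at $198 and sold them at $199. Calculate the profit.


Selling price = $199
Cost price = $198
Profit = selling price - cost price:
Profit = $199 - $198 = $1

$1


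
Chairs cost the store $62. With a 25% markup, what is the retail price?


Calculate the markup amount:
25% of $62 = $15.50
Add to cost:
$62 + $15.50 = $77.50

$77.50


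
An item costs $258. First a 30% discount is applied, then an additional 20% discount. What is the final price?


First discount:
30% of $258 = $77.40
Price after first discount:
$258 - $77.40 = $180.60
Second discount:
20% of $180.60 = $36.12
Final price:
$180.60 - $36.12 = $144.48

$144.48


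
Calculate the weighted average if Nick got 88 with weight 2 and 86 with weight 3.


Weighted sum:
2 x 88 + 3 x 86 = 434
Total weight:
2 + 3 = 5
Weighted average:
434 / 5 = 86.8

86.8


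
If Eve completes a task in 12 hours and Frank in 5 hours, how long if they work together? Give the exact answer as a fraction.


Eve's rate: 1/12 of the job per hour
Frank's rate: 1/5 of the job per hour
Combined rate: 1/12 + 1/5 = 17/60 per hour
Time = 1 / (17/60) = 60/17 hours (≈ 3.53 hours)

60/17 hours


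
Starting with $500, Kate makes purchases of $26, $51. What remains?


Add up expenses:
$26 + $51 = $77
Subtract from budget:
$500 - $77 = $423

$423


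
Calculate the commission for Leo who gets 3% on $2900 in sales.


Convert rate to decimal:
3% = 0.03
Multiply by sales:
$2900 x 0.03 = $87

$87


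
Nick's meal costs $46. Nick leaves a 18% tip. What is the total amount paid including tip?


Calculate the tip:
18% of $46 = $8.28
Add tip to meal cost:
$46 + $8.28 = $54.28

$54.28


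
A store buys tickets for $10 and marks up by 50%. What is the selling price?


Calculate the markup amount:
50% of $10 = $5
Add to cost:
$10 + $5 = $15

$15


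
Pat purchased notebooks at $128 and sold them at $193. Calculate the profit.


Selling price = $193
Cost price = $128
Profit = selling price - cost price:
Profit = $193 - $128 = $65

$65


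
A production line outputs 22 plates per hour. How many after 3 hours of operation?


Production rate: 22 plates per hour
Time: 3 hours
Total: 22 x 3 = 66 plates

66 plates


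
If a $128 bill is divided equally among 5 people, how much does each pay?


Total bill: $128
Number of people: 5
Each pays: $128 / 5 = $25.60

$25.60


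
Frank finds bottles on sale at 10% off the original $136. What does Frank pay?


Calculate the discount amount:
10% of $136 = $13.60
Subtract from original:
$136 - $13.60 = $122.40

$122.40


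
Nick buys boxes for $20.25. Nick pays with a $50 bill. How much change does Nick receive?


Start with the amount paid:
$50
Subtract the price:
$50 - $20.25 = $29.75

$29.75


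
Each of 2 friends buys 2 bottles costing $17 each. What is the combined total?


Cost per person:
2 x $17 = $34
Group total:
2 x $34 = $68

$68


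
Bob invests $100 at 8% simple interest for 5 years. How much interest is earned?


Use the formula I = P x R x T / 100
P x R x T = 100 x 8 x 5 = 4000
I = 4000 / 100 = $40

$40


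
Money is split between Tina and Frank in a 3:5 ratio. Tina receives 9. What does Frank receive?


Find the multiplier:
9 / 3 = 3
Apply to Frank's share:
5 x 3 = 15

15


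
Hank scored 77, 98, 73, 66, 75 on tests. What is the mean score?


Add the scores:
77 + 98 + 73 + 66 + 75 = 389
Divide by the number of tests:
389 / 5 = 77.8

77.8


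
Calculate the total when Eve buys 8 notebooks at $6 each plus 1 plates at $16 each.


Cost of notebooks:
8 x $6 = $48
Cost of plates:
1 x $16 = $16
Add both:
$48 + $16 = $64

$64


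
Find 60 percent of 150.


Convert percentage to decimal:
60% = 0.6
Multiply:
150 x 0.6 = 90

90


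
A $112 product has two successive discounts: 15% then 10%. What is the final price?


First discount:
15% of $112 = $16.80
Price after first discount:
$112 - $16.80 = $95.20
Second discount:
10% of $95.20 = $9.52
Final price:
$95.20 - $9.52 = $85.68

$85.68


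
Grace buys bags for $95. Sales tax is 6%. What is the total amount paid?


Calculate the tax:
6% of $95 = $5.70
Add tax to price:
$95 + $5.70 = $100.70

$100.70


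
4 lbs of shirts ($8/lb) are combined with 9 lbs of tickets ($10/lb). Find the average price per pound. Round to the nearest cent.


Cost of shirts:
4 x $8 = $32
Cost of tickets:
9 x $10 = $90
Total cost: $32 + $90 = $122
Total weight: 13 lbs
Average: $122 / 13 = $9.3846... ≈ $9.38/lb

$9.38/lb


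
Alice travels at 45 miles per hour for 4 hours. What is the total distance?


Use the formula: distance = speed x time
Speed = 45 mph, Time = 4 hours
45 x 4 = 180 miles

180 miles


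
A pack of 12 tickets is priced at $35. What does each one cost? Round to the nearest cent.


Total cost: $35
Number of items: 12
Unit price: $35 / 12 = $2.9166... ≈ $2.92

$2.92


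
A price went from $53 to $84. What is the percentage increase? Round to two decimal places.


Find the absolute change:
|84 - 53| = 31
Divide by original and multiply by 100:
31 / 53 x 100 = 58.4905...% ≈ 58.49%

58.49%


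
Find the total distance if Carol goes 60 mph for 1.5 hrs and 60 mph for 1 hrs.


Leg 1 distance:
60 x 1.5 = 90 miles
Leg 2 distance:
60 x 1 = 60 miles
Total distance:
90 + 60 = 150 miles

150 miles


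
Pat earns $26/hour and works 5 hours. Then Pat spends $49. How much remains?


Calculate earnings:
5 x $26 = $130
Subtract spending:
$130 - $49 = $81

$81


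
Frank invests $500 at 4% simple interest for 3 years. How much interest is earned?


Use the formula I = P x R x T / 100
P x R x T = 500 x 4 x 3 = 6000
I = 6000 / 100 = $60

$60


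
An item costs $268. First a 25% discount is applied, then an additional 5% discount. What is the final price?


First discount:
25% of $268 = $67
Price after first discount:
$268 - $67 = $201
Second discount:
5% of $201 = $10.05
Final price:
$201 - $10.05 = $190.95

$190.95


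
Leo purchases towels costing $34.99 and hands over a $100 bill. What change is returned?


Start with the amount paid:
$100
Subtract the price:
$100 - $34.99 = $65.01

$65.01


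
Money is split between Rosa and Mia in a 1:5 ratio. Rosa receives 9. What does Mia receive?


Find the multiplier:
9 / 1 = 9
Apply to Mia's share:
5 x 9 = 45

45


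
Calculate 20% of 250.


Convert percentage to decimal:
20% = 0.2
Multiply:
250 x 0.2 = 50

50


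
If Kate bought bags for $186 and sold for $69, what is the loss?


Selling price = $69
Cost price = $186
Loss = cost price - selling price:
Loss = $186 - $69 = $117

$117


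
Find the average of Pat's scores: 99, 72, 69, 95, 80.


Add the scores:
99 + 72 + 69 + 95 + 80 = 415
Divide by the number of tests:
415 / 5 = 83

83


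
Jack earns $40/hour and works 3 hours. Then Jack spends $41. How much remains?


Calculate earnings:
3 x $40 = $120
Subtract spending:
$120 - $41 = $79

$79


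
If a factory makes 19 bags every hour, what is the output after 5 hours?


Production rate: 19 bags per hour
Time: 5 hours
Total: 19 x 5 = 95 bags

95 bags


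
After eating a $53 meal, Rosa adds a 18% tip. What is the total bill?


Calculate the tip:
18% of $53 = $9.54
Add tip to meal cost:
$53 + $9.54 = $62.54

$62.54


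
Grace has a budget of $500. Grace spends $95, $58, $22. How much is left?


Add up expenses:
$95 + $58 + $22 = $175
Subtract from budget:
$500 - $175 = $325

$325


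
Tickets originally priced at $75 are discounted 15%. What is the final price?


Calculate the discount amount:
15% of $75 = $11.25
Subtract from original:
$75 - $11.25 = $63.75

$63.75


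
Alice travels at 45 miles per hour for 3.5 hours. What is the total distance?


Use the formula: distance = speed x time
Speed = 45 mph, Time = 3.5 hours
45 x 3.5 = 157.5 miles

157.5 miles


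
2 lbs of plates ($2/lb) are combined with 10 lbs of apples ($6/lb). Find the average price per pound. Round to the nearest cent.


Cost of plates:
2 x $2 = $4
Cost of apples:
10 x $6 = $60
Total cost: $4 + $60 = $64
Total weight: 12 lbs
Average: $64 / 12 = $5.3333... ≈ $5.33/lb

$5.33/lb


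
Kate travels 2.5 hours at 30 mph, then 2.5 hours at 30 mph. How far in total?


Leg 1 distance:
30 x 2.5 = 75 miles
Leg 2 distance:
30 x 2.5 = 75 miles
Total distance:
75 + 75 = 150 miles

150 miles


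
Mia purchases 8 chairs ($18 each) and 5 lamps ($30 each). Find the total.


Cost of chairs:
8 x $18 = $144
Cost of lamps:
5 x $30 = $150
Add both:
$144 + $150 = $294

$294


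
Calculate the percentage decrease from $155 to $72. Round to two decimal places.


Find the absolute change:
|72 - 155| = 83
Divide by original and multiply by 100:
83 / 155 x 100 = 53.5483...% ≈ 53.55%

53.55%


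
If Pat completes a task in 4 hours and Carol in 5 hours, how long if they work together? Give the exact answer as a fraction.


Pat's rate: 1/4 of the job per hour
Carol's rate: 1/5 of the job per hour
Combined rate: 1/4 + 1/5 = 9/20 per hour
Time = 1 / (9/20) = 20/9 hours (≈ 2.22 hours)

20/9 hours


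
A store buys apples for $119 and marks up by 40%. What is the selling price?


Calculate the markup amount:
40% of $119 = $47.60
Add to cost:
$119 + $47.60 = $166.60

$166.60


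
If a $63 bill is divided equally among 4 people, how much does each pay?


Total bill: $63
Number of people: 4
Each pays: $63 / 4 = $15.75

$15.75


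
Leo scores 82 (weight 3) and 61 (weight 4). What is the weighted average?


Weighted sum:
3 x 82 + 4 x 61 = 490
Total weight:
3 + 4 = 7
Weighted average:
490 / 7 = 70

70


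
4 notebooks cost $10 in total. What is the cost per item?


Total cost: $10
Number of items: 4
Unit price: $10 / 4 = $2.50

$2.50


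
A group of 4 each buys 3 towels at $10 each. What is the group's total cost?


Cost per person:
3 x $10 = $30
Group total:
4 x $30 = $120

$120


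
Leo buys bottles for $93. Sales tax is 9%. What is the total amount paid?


Calculate the tax:
9% of $93 = $8.37
Add tax to price:
$93 + $8.37 = $101.37

$101.37


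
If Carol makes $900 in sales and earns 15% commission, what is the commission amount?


Convert rate to decimal:
15% = 0.15
Multiply by sales:
$900 x 0.15 = $135

$135


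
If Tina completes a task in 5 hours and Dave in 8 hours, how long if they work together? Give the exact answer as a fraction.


Tina's rate: 1/5 of the job per hour
Dave's rate: 1/8 of the job per hour
Combined rate: 1/5 + 1/8 = 13/40 per hour
Time = 1 / (13/40) = 40/13 hours (≈ 3.08 hours)

40/13 hours


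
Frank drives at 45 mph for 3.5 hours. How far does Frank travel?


Use the formula: distance = speed x time
Speed = 45 mph, Time = 3.5 hours
45 x 3.5 = 157.5 miles

157.5 miles


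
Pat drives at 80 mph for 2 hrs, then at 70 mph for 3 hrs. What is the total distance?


Leg 1 distance:
80 x 2 = 160 miles
Leg 2 distance:
70 x 3 = 210 miles
Total distance:
160 + 210 = 370 miles

370 miles


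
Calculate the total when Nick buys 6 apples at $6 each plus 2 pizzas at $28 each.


Cost of apples:
6 x $6 = $36
Cost of pizzas:
2 x $28 = $56
Add both:
$36 + $56 = $92

$92


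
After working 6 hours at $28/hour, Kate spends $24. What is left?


Calculate earnings:
6 x $28 = $168
Subtract spending:
$168 - $24 = $144

$144


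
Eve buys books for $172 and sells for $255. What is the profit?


Selling price = $255
Cost price = $172
Profit = selling price - cost price:
Profit = $255 - $172 = $83

$83


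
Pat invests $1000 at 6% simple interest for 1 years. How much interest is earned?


Use the formula I = P x R x T / 100
P x R x T = 1000 x 6 x 1 = 6000
I = 6000 / 100 = $60

$60


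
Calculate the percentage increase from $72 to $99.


Find the absolute change:
|99 - 72| = 27
Divide by original and multiply by 100:
27 / 72 x 100 = 37.5%

37.5%


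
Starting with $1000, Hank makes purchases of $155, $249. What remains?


Add up expenses:
$155 + $249 = $404
Subtract from budget:
$1000 - $404 = $596

$596


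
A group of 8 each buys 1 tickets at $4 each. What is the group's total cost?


Cost per person:
1 x $4 = $4
Group total:
8 x $4 = $32

$32


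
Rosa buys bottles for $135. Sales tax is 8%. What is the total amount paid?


Calculate the tax:
8% of $135 = $10.80
Add tax to price:
$135 + $10.80 = $145.80

$145.80


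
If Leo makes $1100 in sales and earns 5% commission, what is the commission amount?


Convert rate to decimal:
5% = 0.05
Multiply by sales:
$1100 x 0.05 = $55

$55


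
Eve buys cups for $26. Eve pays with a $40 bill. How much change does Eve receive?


Start with the amount paid:
$40
Subtract the price:
$40 - $26 = $14

$14


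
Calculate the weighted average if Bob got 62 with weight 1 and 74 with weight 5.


Weighted sum:
1 x 62 + 5 x 74 = 432
Total weight:
1 + 5 = 6
Weighted average:
432 / 6 = 72

72


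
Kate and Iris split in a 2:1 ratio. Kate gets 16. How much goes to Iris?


Find the multiplier:
16 / 2 = 8
Apply to Iris's share:
1 x 8 = 8

8


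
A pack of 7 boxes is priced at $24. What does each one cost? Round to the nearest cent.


Total cost: $24
Number of items: 7
Unit price: $24 / 7 = $3.4285... ≈ $3.43

$3.43


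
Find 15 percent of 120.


Convert percentage to decimal:
15% = 0.15
Multiply:
120 x 0.15 = 18

18


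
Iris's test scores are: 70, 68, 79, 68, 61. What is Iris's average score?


Add the scores:
70 + 68 + 79 + 68 + 61 = 346
Divide by the number of tests:
346 / 5 = 69.2

69.2


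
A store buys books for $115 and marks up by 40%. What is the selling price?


Calculate the markup amount:
40% of $115 = $46
Add to cost:
$115 + $46 = $161

$161


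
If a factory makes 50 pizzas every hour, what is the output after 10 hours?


Production rate: 50 pizzas per hour
Time: 10 hours
Total: 50 x 10 = 500 pizzas

500 pizzas


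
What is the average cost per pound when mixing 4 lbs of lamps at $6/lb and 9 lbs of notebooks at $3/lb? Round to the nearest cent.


Cost of lamps:
4 x $6 = $24
Cost of notebooks:
9 x $3 = $27
Total cost: $24 + $27 = $51
Total weight: 13 lbs
Average: $51 / 13 = $3.9230... ≈ $3.92/lb

$3.92/lb


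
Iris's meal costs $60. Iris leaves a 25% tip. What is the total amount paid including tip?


Calculate the tip:
25% of $60 = $15
Add tip to meal cost:
$60 + $15 = $75

$75


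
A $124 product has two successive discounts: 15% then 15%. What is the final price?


First discount:
15% of $124 = $18.60
Price after first discount:
$124 - $18.60 = $105.40
Second discount:
15% of $105.40 = $15.81
Final price:
$105.40 - $15.81 = $89.59

$89.59


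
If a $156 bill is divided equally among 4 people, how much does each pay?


Total bill: $156
Number of people: 4
Each pays: $156 / 4 = $39

$39


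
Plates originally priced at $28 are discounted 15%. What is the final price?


Calculate the discount amount:
15% of $28 = $4.20
Subtract from original:
$28 - $4.20 = $23.80

$23.80


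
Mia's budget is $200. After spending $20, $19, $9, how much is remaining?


Add up expenses:
$20 + $19 + $9 = $48
Subtract from budget:
$200 - $48 = $152

$152


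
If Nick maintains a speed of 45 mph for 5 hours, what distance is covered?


Use the formula: distance = speed x time
Speed = 45 mph, Time = 5 hours
45 x 5 = 225 miles

225 miles


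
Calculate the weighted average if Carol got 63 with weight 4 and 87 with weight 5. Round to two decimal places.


Weighted sum:
4 x 63 + 5 x 87 = 687
Total weight:
4 + 5 = 9
Weighted average:
687 / 9 = 76.3333... ≈ 76.33

76.33


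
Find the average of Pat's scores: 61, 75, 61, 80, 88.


Add the scores:
61 + 75 + 61 + 80 + 88 = 365
Divide by the number of tests:
365 / 5 = 73

73


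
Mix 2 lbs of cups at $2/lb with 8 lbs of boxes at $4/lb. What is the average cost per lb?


Cost of cups:
2 x $2 = $4
Cost of boxes:
8 x $4 = $32
Total cost: $4 + $32 = $36
Total weight: 10 lbs
Average: $36 / 10 = $3.60/lb

$3.60/lb


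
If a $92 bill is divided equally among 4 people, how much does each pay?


Total bill: $92
Number of people: 4
Each pays: $92 / 4 = $23

$23


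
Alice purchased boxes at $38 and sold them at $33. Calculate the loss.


Selling price = $33
Cost price = $38
Loss = cost price - selling price:
Loss = $38 - $33 = $5

$5


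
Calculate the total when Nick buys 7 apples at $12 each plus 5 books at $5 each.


Cost of apples:
7 x $12 = $84
Cost of books:
5 x $5 = $25
Add both:
$84 + $25 = $109

$109


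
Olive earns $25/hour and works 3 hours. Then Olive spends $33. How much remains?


Calculate earnings:
3 x $25 = $75
Subtract spending:
$75 - $33 = $42

$42


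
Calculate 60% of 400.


Convert percentage to decimal:
60% = 0.6
Multiply:
400 x 0.6 = 240

240


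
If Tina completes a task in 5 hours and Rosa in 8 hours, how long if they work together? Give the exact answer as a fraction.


Tina's rate: 1/5 of the job per hour
Rosa's rate: 1/8 of the job per hour
Combined rate: 1/5 + 1/8 = 13/40 per hour
Time = 1 / (13/40) = 40/13 hours (≈ 3.08 hours)

40/13 hours


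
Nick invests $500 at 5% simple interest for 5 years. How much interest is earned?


Use the formula I = P x R x T / 100
P x R x T = 500 x 5 x 5 = 12500
I = 12500 / 100 = $125

$125


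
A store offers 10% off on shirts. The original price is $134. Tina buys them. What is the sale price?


Calculate the discount amount:
10% of $134 = $13.40
Subtract from original:
$134 - $13.40 = $120.60

$120.60


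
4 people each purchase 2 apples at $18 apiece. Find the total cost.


Cost per person:
2 x $18 = $36
Group total:
4 x $36 = $144

$144


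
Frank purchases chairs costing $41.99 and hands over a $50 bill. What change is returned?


Start with the amount paid:
$50
Subtract the price:
$50 - $41.99 = $8.01

$8.01


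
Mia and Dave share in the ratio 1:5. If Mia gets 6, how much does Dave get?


Find the multiplier:
6 / 1 = 6
Apply to Dave's share:
5 x 6 = 30

30


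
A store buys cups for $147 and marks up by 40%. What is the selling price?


Calculate the markup amount:
40% of $147 = $58.80
Add to cost:
$147 + $58.80 = $205.80

$205.80


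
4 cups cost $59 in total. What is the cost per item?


Total cost: $59
Number of items: 4
Unit price: $59 / 4 = $14.75

$14.75


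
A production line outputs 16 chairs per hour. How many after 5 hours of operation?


Production rate: 16 chairs per hour
Time: 5 hours
Total: 16 x 5 = 80 chairs

80 chairs


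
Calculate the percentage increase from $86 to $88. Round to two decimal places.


Find the absolute change:
|88 - 86| = 2
Divide by original and multiply by 100:
2 / 86 x 100 = 2.3255...% ≈ 2.33%

2.33%


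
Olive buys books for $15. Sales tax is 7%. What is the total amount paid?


Calculate the tax:
7% of $15 = $1.05
Add tax to price:
$15 + $1.05 = $16.05

$16.05


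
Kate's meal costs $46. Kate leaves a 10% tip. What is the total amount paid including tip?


Calculate the tip:
10% of $46 = $4.60
Add tip to meal cost:
$46 + $4.60 = $50.60

$50.60


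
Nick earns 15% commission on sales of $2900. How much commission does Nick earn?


Convert rate to decimal:
15% = 0.15
Multiply by sales:
$2900 x 0.15 = $435

$435


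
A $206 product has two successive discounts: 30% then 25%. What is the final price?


First discount:
30% of $206 = $61.80
Price after first discount:
$206 - $61.80 = $144.20
Second discount:
25% of $144.20 = $36.05
Final price:
$144.20 - $36.05 = $108.15

$108.15


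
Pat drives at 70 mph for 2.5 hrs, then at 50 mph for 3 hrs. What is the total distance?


Leg 1 distance:
70 x 2.5 = 175 miles
Leg 2 distance:
50 x 3 = 150 miles
Total distance:
175 + 150 = 325 miles

325 miles


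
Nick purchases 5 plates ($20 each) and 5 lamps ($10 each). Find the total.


Cost of plates:
5 x $20 = $100
Cost of lamps:
5 x $10 = $50
Add both:
$100 + $50 = $150

$150


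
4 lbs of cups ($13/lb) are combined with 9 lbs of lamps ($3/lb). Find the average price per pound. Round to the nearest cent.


Cost of cups:
4 x $13 = $52
Cost of lamps:
9 x $3 = $27
Total cost: $52 + $27 = $79
Total weight: 13 lbs
Average: $79 / 13 = $6.0769... ≈ $6.08/lb

$6.08/lb


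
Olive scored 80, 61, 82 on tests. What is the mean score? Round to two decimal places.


Add the scores:
80 + 61 + 82 = 223
Divide by the number of tests:
223 / 3 = 74.3333... ≈ 74.33

74.33


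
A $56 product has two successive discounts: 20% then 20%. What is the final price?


First discount:
20% of $56 = $11.20
Price after first discount:
$56 - $11.20 = $44.80
Second discount:
20% of $44.80 = $8.96
Final price:
$44.80 - $8.96 = $35.84

$35.84


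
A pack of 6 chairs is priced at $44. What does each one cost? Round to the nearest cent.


Total cost: $44
Number of items: 6
Unit price: $44 / 6 = $7.3333... ≈ $7.33

$7.33


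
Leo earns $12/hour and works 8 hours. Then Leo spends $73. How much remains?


Calculate earnings:
8 x $12 = $96
Subtract spending:
$96 - $73 = $23

$23


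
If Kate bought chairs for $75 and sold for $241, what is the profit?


Selling price = $241
Cost price = $75
Profit = selling price - cost price:
Profit = $241 - $75 = $166

$166


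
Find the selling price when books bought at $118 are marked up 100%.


Calculate the markup amount:
100% of $118 = $118
Add to cost:
$118 + $118 = $236

$236


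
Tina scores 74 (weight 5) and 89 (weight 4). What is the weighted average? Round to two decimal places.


Weighted sum:
5 x 74 + 4 x 89 = 726
Total weight:
5 + 4 = 9
Weighted average:
726 / 9 = 80.6666... ≈ 80.67

80.67


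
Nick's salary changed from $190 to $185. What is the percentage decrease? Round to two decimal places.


Find the absolute change:
|185 - 190| = 5
Divide by original and multiply by 100:
5 / 190 x 100 = 2.6315...% ≈ 2.63%

2.63%


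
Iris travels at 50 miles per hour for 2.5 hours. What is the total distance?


Use the formula: distance = speed x time
Speed = 50 mph, Time = 2.5 hours
50 x 2.5 = 125 miles

125 miles


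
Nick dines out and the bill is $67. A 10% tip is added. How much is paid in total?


Calculate the tip:
10% of $67 = $6.70
Add tip to meal cost:
$67 + $6.70 = $73.70

$73.70


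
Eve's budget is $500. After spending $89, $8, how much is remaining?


Add up expenses:
$89 + $8 = $97
Subtract from budget:
$500 - $97 = $403

$403


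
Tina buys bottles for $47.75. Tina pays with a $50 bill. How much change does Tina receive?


Start with the amount paid:
$50
Subtract the price:
$50 - $47.75 = $2.25

$2.25
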